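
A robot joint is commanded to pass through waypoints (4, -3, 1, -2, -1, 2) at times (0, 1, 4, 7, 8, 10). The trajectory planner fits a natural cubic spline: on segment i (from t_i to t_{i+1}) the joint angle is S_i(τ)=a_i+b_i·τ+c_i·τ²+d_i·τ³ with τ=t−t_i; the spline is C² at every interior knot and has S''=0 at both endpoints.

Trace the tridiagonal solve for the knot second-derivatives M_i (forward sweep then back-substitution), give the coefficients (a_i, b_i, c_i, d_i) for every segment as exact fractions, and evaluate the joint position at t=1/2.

Δ: Δ0=-7, Δ1=4/3, Δ2=-1, Δ3=1, Δ4=3/2
row 1: diag=8, rhs=50; c'=3/8, d'=25/4
row 2: denom=12−3·3/8=87/8; d'=(-14−3·25/4)/(87/8)=-262/87
row 3: denom=8−3·8/29=208/29; d'=(12−3·-262/87)/(208/29)=305/104
row 4: denom=6−1·29/208=1219/208; d'=(3−1·305/104)/(1219/208)=14/1219
back: M4=14/1219
back: M3=305/104−29/208·14/1219=3573/1219
back: M2=-262/87−8/29·3573/1219=-13970/3657
back: M1=25/4−3/8·-13970/3657=9365/1219
M: M0=0, M1=9365/1219, M2=-13970/3657, M3=3573/1219, M4=14/1219, M5=0
seg 0: a=4, c=M0/2=0, d=(M1−M0)/(6·1)=9365/7314, b=Δ0−h0·(2M0+M1)/6=-60563/7314
seg 1: a=-3, c=M1/2=9365/2438, d=(M2−M1)/(6·3)=-42065/65826, b=Δ1−h1·(2M1+M2)/6=-16234/3657
seg 2: a=1, c=M2/2=-6985/3657, d=(M3−M2)/(6·3)=24689/65826, b=Δ2−h2·(2M2+M3)/6=9907/7314
seg 3: a=-2, c=M3/2=3573/2438, d=(M4−M3)/(6·1)=-3559/7314, b=Δ3−h3·(2M3+M4)/6=77/3657
seg 4: a=-1, c=M4/2=7/1219, d=(M5−M4)/(6·2)=-7/7314, b=Δ4−h4·(2M4+M5)/6=10915/7314
t_q=1/2 → seg 0, τ=1/2; S=4+-60563/7314·τ+0·τ²+9365/7314·τ³=387/19504

  seg 0: a=4 b=-60563/7314 c=0 d=9365/7314
  seg 1: a=-3 b=-16234/3657 c=9365/2438 d=-42065/65826
  seg 2: a=1 b=9907/7314 c=-6985/3657 d=24689/65826
  seg 3: a=-2 b=77/3657 c=3573/2438 d=-3559/7314
  seg 4: a=-1 b=10915/7314 c=7/1219 d=-7/7314
S(1/2) = 387/19504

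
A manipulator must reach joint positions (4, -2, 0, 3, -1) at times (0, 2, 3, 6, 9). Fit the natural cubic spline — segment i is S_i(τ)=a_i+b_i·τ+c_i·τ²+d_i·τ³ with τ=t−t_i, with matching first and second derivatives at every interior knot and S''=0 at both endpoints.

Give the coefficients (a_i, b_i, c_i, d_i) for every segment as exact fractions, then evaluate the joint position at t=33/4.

  seg 0: a=4 b=-241/51 c=0 d=22/51
  seg 1: a=-2 b=23/51 c=44/17 d=-53/51
  seg 2: a=0 b=128/51 c=-9/17 d=4/459
  seg 3: a=3 b=-22/51 c=-23/51 d=23/459
S(33/4) = 345/1088

Δ: Δ0=-3, Δ1=2, Δ2=1, Δ3=-4/3
row 1: diag=6, rhs=30; c'=1/6, d'=5
row 2: denom=8−1·1/6=47/6; d'=(-6−1·5)/(47/6)=-66/47
row 3: denom=12−3·18/47=510/47; d'=(-14−3·-66/47)/(510/47)=-46/51
back: M3=-46/51
back: M2=-66/47−18/47·-46/51=-18/17
back: M1=5−1/6·-18/17=88/17
M: M0=0, M1=88/17, M2=-18/17, M3=-46/51, M4=0
seg 0: a=4, c=M0/2=0, d=(M1−M0)/(6·2)=22/51, b=Δ0−h0·(2M0+M1)/6=-241/51
seg 1: a=-2, c=M1/2=44/17, d=(M2−M1)/(6·1)=-53/51, b=Δ1−h1·(2M1+M2)/6=23/51
seg 2: a=0, c=M2/2=-9/17, d=(M3−M2)/(6·3)=4/459, b=Δ2−h2·(2M2+M3)/6=128/51
seg 3: a=3, c=M3/2=-23/51, d=(M4−M3)/(6·3)=23/459, b=Δ3−h3·(2M3+M4)/6=-22/51
t_q=33/4 → seg 3, τ=9/4; S=3+-22/51·τ+-23/51·τ²+23/459·τ³=345/1088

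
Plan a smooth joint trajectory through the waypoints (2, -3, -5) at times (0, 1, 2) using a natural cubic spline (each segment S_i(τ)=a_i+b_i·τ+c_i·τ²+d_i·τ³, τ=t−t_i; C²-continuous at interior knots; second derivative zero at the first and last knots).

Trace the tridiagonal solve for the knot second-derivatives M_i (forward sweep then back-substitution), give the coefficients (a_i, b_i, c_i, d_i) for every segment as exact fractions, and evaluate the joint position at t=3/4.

Δ: Δ0=-5, Δ1=-2
row 1: diag=4, rhs=18; c'=1/4, d'=9/2
back: M1=9/2
M: M0=0, M1=9/2, M2=0
seg 0: a=2, c=M0/2=0, d=(M1−M0)/(6·1)=3/4, b=Δ0−h0·(2M0+M1)/6=-23/4
seg 1: a=-3, c=M1/2=9/4, d=(M2−M1)/(6·1)=-3/4, b=Δ1−h1·(2M1+M2)/6=-7/2
t_q=3/4 → seg 0, τ=3/4; S=2+-23/4·τ+0·τ²+3/4·τ³=-511/256

  seg 0: a=2 b=-23/4 c=0 d=3/4
  seg 1: a=-3 b=-7/2 c=9/4 d=-3/4
S(3/4) = -511/256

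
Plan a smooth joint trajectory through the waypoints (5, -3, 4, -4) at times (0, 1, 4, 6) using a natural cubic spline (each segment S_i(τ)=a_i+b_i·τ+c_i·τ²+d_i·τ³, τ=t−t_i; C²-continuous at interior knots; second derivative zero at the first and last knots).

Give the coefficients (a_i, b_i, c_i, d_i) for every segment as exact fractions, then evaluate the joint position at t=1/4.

Δ: Δ0=-8, Δ1=7/3, Δ2=-4
row 1: diag=8, rhs=62; c'=3/8, d'=31/4
row 2: denom=10−3·3/8=71/8; d'=(-38−3·31/4)/(71/8)=-490/71
back: M2=-490/71
back: M1=31/4−3/8·-490/71=734/71
M: M0=0, M1=734/71, M2=-490/71, M3=0
seg 0: a=5, c=M0/2=0, d=(M1−M0)/(6·1)=367/213, b=Δ0−h0·(2M0+M1)/6=-2071/213
seg 1: a=-3, c=M1/2=367/71, d=(M2−M1)/(6·3)=-68/71, b=Δ1−h1·(2M1+M2)/6=-970/213
seg 2: a=4, c=M2/2=-245/71, d=(M3−M2)/(6·2)=245/426, b=Δ2−h2·(2M2+M3)/6=128/213
t_q=1/4 → seg 0, τ=1/4; S=5+-2071/213·τ+0·τ²+367/213·τ³=11797/4544

  seg 0: a=5 b=-2071/213 c=0 d=367/213
  seg 1: a=-3 b=-970/213 c=367/71 d=-68/71
  seg 2: a=4 b=128/213 c=-245/71 d=245/426
S(1/4) = 11797/4544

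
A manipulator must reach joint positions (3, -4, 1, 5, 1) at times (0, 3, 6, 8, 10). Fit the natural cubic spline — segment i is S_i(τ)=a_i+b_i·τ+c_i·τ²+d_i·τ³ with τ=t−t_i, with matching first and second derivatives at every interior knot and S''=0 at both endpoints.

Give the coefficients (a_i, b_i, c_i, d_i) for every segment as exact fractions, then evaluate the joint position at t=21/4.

Δ: Δ0=-7/3, Δ1=5/3, Δ2=2, Δ3=-2
row 1: diag=12, rhs=24; c'=1/4, d'=2
row 2: denom=10−3·1/4=37/4; d'=(2−3·2)/(37/4)=-16/37
row 3: denom=8−2·8/37=280/37; d'=(-24−2·-16/37)/(280/37)=-107/35
back: M3=-107/35
back: M2=-16/37−8/37·-107/35=8/35
back: M1=2−1/4·8/35=68/35
M: M0=0, M1=68/35, M2=8/35, M3=-107/35, M4=0
seg 0: a=3, c=M0/2=0, d=(M1−M0)/(6·3)=34/315, b=Δ0−h0·(2M0+M1)/6=-347/105
seg 1: a=-4, c=M1/2=34/35, d=(M2−M1)/(6·3)=-2/21, b=Δ1−h1·(2M1+M2)/6=-41/105
seg 2: a=1, c=M2/2=4/35, d=(M3−M2)/(6·2)=-23/84, b=Δ2−h2·(2M2+M3)/6=43/15
seg 3: a=5, c=M3/2=-107/70, d=(M4−M3)/(6·2)=107/420, b=Δ3−h3·(2M3+M4)/6=4/105
t_q=21/4 → seg 1, τ=9/4; S=-4+-41/105·τ+34/35·τ²+-2/21·τ³=-1171/1120

  seg 0: a=3 b=-347/105 c=0 d=34/315
  seg 1: a=-4 b=-41/105 c=34/35 d=-2/21
  seg 2: a=1 b=43/15 c=4/35 d=-23/84
  seg 3: a=5 b=4/105 c=-107/70 d=107/420
S(21/4) = -1171/1120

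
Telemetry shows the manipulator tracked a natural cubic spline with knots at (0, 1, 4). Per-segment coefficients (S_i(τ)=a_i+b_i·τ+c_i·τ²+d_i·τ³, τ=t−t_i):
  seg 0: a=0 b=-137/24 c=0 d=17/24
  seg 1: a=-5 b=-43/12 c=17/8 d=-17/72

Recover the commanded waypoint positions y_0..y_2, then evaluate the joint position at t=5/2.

y_0 = S_0(0) = a_0 = 0
y_1 = S_1(0) = a_1 = -5
y_2 = S_1(3) = -3
t_q=5/2 is in segment 1 (τ=3/2); S_1(τ)=-409/64

y_0=0 y_1=-5 y_2=-3
S(5/2) = -409/64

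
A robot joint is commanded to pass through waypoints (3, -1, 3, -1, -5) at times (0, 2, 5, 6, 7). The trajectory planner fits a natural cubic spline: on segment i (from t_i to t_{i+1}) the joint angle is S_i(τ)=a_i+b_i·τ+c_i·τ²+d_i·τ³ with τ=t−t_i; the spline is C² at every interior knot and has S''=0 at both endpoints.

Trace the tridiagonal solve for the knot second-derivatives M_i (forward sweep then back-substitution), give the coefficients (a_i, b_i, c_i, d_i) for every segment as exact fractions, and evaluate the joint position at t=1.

  seg 0: a=3 b=-1324/411 c=0 d=251/822
  seg 1: a=-1 b=182/411 c=251/137 d=-631/1233
  seg 2: a=3 b=-979/411 c=-380/137 d=475/411
  seg 3: a=-1 b=-1834/411 c=95/137 d=-95/411
S(1) = 23/274

Δ: Δ0=-2, Δ1=4/3, Δ2=-4, Δ3=-4
row 1: diag=10, rhs=20; c'=3/10, d'=2
row 2: denom=8−3·3/10=71/10; d'=(-32−3·2)/(71/10)=-380/71
row 3: denom=4−1·10/71=274/71; d'=(0−1·-380/71)/(274/71)=190/137
back: M3=190/137
back: M2=-380/71−10/71·190/137=-760/137
back: M1=2−3/10·-760/137=502/137
M: M0=0, M1=502/137, M2=-760/137, M3=190/137, M4=0
seg 0: a=3, c=M0/2=0, d=(M1−M0)/(6·2)=251/822, b=Δ0−h0·(2M0+M1)/6=-1324/411
seg 1: a=-1, c=M1/2=251/137, d=(M2−M1)/(6·3)=-631/1233, b=Δ1−h1·(2M1+M2)/6=182/411
seg 2: a=3, c=M2/2=-380/137, d=(M3−M2)/(6·1)=475/411, b=Δ2−h2·(2M2+M3)/6=-979/411
seg 3: a=-1, c=M3/2=95/137, d=(M4−M3)/(6·1)=-95/411, b=Δ3−h3·(2M3+M4)/6=-1834/411
t_q=1 → seg 0, τ=1; S=3+-1324/411·τ+0·τ²+251/822·τ³=23/274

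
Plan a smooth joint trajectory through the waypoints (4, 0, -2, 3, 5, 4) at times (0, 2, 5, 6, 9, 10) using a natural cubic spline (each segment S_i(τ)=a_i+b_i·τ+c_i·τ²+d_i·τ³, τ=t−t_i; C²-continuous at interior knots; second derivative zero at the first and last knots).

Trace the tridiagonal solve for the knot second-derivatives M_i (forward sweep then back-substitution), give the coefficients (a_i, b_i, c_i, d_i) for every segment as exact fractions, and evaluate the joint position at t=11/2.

Δ: Δ0=-2, Δ1=-2/3, Δ2=5, Δ3=2/3, Δ4=-1
row 1: diag=10, rhs=8; c'=3/10, d'=4/5
row 2: denom=8−3·3/10=71/10; d'=(34−3·4/5)/(71/10)=316/71
row 3: denom=8−1·10/71=558/71; d'=(-26−1·316/71)/(558/71)=-1081/279
row 4: denom=8−3·71/186=425/62; d'=(-10−3·-1081/279)/(425/62)=302/1275
back: M4=302/1275
back: M3=-1081/279−71/186·302/1275=-15166/3825
back: M2=316/71−10/71·-15166/3825=3832/765
back: M1=4/5−3/10·3832/765=-896/1275
M: M0=0, M1=-896/1275, M2=3832/765, M3=-15166/3825, M4=302/1275, M5=0
seg 0: a=4, c=M0/2=0, d=(M1−M0)/(6·2)=-224/3825, b=Δ0−h0·(2M0+M1)/6=-6754/3825
seg 1: a=0, c=M1/2=-448/1275, d=(M2−M1)/(6·3)=10924/34425, b=Δ1−h1·(2M1+M2)/6=-9442/3825
seg 2: a=-2, c=M2/2=1916/765, d=(M3−M2)/(6·1)=-1907/1275, b=Δ2−h2·(2M2+M3)/6=898/225
seg 3: a=3, c=M3/2=-7583/3825, d=(M4−M3)/(6·3)=8036/34425, b=Δ3−h3·(2M3+M4)/6=17263/3825
seg 4: a=5, c=M4/2=151/1275, d=(M5−M4)/(6·1)=-151/3825, b=Δ4−h4·(2M4+M5)/6=-4127/3825
t_q=11/2 → seg 2, τ=1/2; S=-2+898/225·τ+1916/765·τ²+-1907/1275·τ³=13303/30600

  seg 0: a=4 b=-6754/3825 c=0 d=-224/3825
  seg 1: a=0 b=-9442/3825 c=-448/1275 d=10924/34425
  seg 2: a=-2 b=898/225 c=1916/765 d=-1907/1275
  seg 3: a=3 b=17263/3825 c=-7583/3825 d=8036/34425
  seg 4: a=5 b=-4127/3825 c=151/1275 d=-151/3825
S(11/2) = 13303/30600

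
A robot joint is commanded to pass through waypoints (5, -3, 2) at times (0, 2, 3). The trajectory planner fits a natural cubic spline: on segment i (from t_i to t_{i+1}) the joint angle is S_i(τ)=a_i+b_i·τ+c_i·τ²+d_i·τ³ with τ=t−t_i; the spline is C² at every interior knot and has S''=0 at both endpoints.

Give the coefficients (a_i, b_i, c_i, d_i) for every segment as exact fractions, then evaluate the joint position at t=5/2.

  seg 0: a=5 b=-7 c=0 d=3/4
  seg 1: a=-3 b=2 c=9/2 d=-3/2
S(5/2) = -17/16

Δ: Δ0=-4, Δ1=5
row 1: diag=6, rhs=54; c'=1/6, d'=9
back: M1=9
M: M0=0, M1=9, M2=0
seg 0: a=5, c=M0/2=0, d=(M1−M0)/(6·2)=3/4, b=Δ0−h0·(2M0+M1)/6=-7
seg 1: a=-3, c=M1/2=9/2, d=(M2−M1)/(6·1)=-3/2, b=Δ1−h1·(2M1+M2)/6=2
t_q=5/2 → seg 1, τ=1/2; S=-3+2·τ+9/2·τ²+-3/2·τ³=-17/16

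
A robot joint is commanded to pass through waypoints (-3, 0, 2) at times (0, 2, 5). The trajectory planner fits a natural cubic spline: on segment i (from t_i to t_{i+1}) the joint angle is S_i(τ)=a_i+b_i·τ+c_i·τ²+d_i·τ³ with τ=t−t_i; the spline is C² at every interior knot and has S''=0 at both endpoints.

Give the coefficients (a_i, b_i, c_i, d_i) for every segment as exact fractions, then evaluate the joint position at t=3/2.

  seg 0: a=-3 b=5/3 c=0 d=-1/24
  seg 1: a=0 b=7/6 c=-1/4 d=1/36
S(3/2) = -41/64

Δ: Δ0=3/2, Δ1=2/3
row 1: diag=10, rhs=-5; c'=3/10, d'=-1/2
back: M1=-1/2
M: M0=0, M1=-1/2, M2=0
seg 0: a=-3, c=M0/2=0, d=(M1−M0)/(6·2)=-1/24, b=Δ0−h0·(2M0+M1)/6=5/3
seg 1: a=0, c=M1/2=-1/4, d=(M2−M1)/(6·3)=1/36, b=Δ1−h1·(2M1+M2)/6=7/6
t_q=3/2 → seg 0, τ=3/2; S=-3+5/3·τ+0·τ²+-1/24·τ³=-41/64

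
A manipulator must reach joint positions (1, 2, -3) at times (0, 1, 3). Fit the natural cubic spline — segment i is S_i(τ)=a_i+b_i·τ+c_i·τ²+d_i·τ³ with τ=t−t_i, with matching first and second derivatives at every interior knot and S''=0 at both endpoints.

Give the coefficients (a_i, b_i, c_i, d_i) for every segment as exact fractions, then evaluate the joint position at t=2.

Δ: Δ0=1, Δ1=-5/2
row 1: diag=6, rhs=-21; c'=1/3, d'=-7/2
back: M1=-7/2
M: M0=0, M1=-7/2, M2=0
seg 0: a=1, c=M0/2=0, d=(M1−M0)/(6·1)=-7/12, b=Δ0−h0·(2M0+M1)/6=19/12
seg 1: a=2, c=M1/2=-7/4, d=(M2−M1)/(6·2)=7/24, b=Δ1−h1·(2M1+M2)/6=-1/6
t_q=2 → seg 1, τ=1; S=2+-1/6·τ+-7/4·τ²+7/24·τ³=3/8

  seg 0: a=1 b=19/12 c=0 d=-7/12
  seg 1: a=2 b=-1/6 c=-7/4 d=7/24
S(2) = 3/8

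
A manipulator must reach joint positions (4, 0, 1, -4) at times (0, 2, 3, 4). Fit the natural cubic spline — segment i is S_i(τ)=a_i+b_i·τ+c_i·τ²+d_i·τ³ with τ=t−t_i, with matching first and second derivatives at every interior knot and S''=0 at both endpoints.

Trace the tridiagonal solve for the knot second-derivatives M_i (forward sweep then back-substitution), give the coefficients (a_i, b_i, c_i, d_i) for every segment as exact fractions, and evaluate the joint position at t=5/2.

Δ: Δ0=-2, Δ1=1, Δ2=-5
row 1: diag=6, rhs=18; c'=1/6, d'=3
row 2: denom=4−1·1/6=23/6; d'=(-36−1·3)/(23/6)=-234/23
back: M2=-234/23
back: M1=3−1/6·-234/23=108/23
M: M0=0, M1=108/23, M2=-234/23, M3=0
seg 0: a=4, c=M0/2=0, d=(M1−M0)/(6·2)=9/23, b=Δ0−h0·(2M0+M1)/6=-82/23
seg 1: a=0, c=M1/2=54/23, d=(M2−M1)/(6·1)=-57/23, b=Δ1−h1·(2M1+M2)/6=26/23
seg 2: a=1, c=M2/2=-117/23, d=(M3−M2)/(6·1)=39/23, b=Δ2−h2·(2M2+M3)/6=-37/23
t_q=5/2 → seg 1, τ=1/2; S=0+26/23·τ+54/23·τ²+-57/23·τ³=155/184

  seg 0: a=4 b=-82/23 c=0 d=9/23
  seg 1: a=0 b=26/23 c=54/23 d=-57/23
  seg 2: a=1 b=-37/23 c=-117/23 d=39/23
S(5/2) = 155/184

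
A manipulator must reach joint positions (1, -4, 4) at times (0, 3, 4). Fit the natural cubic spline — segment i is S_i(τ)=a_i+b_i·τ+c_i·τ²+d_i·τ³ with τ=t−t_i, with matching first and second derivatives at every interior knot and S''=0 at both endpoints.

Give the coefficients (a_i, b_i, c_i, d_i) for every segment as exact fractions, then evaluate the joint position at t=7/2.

  seg 0: a=1 b=-127/24 c=0 d=29/72
  seg 1: a=-4 b=67/12 c=29/8 d=-29/24
S(7/2) = -29/64

Δ: Δ0=-5/3, Δ1=8
row 1: diag=8, rhs=58; c'=1/8, d'=29/4
back: M1=29/4
M: M0=0, M1=29/4, M2=0
seg 0: a=1, c=M0/2=0, d=(M1−M0)/(6·3)=29/72, b=Δ0−h0·(2M0+M1)/6=-127/24
seg 1: a=-4, c=M1/2=29/8, d=(M2−M1)/(6·1)=-29/24, b=Δ1−h1·(2M1+M2)/6=67/12
t_q=7/2 → seg 1, τ=1/2; S=-4+67/12·τ+29/8·τ²+-29/24·τ³=-29/64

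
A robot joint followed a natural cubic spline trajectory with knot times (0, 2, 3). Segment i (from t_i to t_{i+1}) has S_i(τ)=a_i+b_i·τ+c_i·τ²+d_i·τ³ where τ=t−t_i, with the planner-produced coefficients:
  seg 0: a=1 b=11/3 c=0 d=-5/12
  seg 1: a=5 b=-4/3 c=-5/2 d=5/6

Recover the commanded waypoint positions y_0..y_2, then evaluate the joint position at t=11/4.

y_0=1 y_1=5 y_2=2
S(11/4) = 377/128

y_0 = S_0(0) = a_0 = 1
y_1 = S_1(0) = a_1 = 5
y_2 = S_1(1) = 2
t_q=11/4 is in segment 1 (τ=3/4); S_1(τ)=377/128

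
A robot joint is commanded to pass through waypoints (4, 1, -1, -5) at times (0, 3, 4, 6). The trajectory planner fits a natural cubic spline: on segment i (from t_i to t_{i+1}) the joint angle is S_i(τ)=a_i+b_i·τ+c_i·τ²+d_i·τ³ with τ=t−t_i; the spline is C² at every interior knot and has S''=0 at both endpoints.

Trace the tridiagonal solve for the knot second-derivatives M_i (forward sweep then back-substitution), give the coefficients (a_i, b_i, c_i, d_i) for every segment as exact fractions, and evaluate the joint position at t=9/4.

Δ: Δ0=-1, Δ1=-2, Δ2=-2
row 1: diag=8, rhs=-6; c'=1/8, d'=-3/4
row 2: denom=6−1·1/8=47/8; d'=(0−1·-3/4)/(47/8)=6/47
back: M2=6/47
back: M1=-3/4−1/8·6/47=-36/47
M: M0=0, M1=-36/47, M2=6/47, M3=0
seg 0: a=4, c=M0/2=0, d=(M1−M0)/(6·3)=-2/47, b=Δ0−h0·(2M0+M1)/6=-29/47
seg 1: a=1, c=M1/2=-18/47, d=(M2−M1)/(6·1)=7/47, b=Δ1−h1·(2M1+M2)/6=-83/47
seg 2: a=-1, c=M2/2=3/47, d=(M3−M2)/(6·2)=-1/94, b=Δ2−h2·(2M2+M3)/6=-98/47
t_q=9/4 → seg 0, τ=9/4; S=4+-29/47·τ+0·τ²+-2/47·τ³=3199/1504

  seg 0: a=4 b=-29/47 c=0 d=-2/47
  seg 1: a=1 b=-83/47 c=-18/47 d=7/47
  seg 2: a=-1 b=-98/47 c=3/47 d=-1/94
S(9/4) = 3199/1504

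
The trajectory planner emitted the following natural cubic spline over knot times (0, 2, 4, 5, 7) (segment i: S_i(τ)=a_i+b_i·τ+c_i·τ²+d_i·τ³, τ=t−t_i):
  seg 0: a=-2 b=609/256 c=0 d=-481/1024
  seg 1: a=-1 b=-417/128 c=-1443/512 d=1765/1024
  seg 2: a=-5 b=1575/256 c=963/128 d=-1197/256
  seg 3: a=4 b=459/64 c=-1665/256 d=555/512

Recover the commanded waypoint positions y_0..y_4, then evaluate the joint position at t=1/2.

y_0 = S_0(0) = a_0 = -2
y_1 = S_1(0) = a_1 = -1
y_2 = S_2(0) = a_2 = -5
y_3 = S_3(0) = a_3 = 4
y_4 = S_3(2) = 1
t_q=1/2 is in segment 0 (τ=1/2); S_0(τ)=-7121/8192

y_0=-2 y_1=-1 y_2=-5 y_3=4 y_4=1
S(1/2) = -7121/8192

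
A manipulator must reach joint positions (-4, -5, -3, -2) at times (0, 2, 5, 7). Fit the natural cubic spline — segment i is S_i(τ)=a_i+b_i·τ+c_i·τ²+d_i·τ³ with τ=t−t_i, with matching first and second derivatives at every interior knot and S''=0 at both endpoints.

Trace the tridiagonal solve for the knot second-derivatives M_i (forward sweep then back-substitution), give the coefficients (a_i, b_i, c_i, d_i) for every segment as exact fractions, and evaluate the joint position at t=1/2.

  seg 0: a=-4 b=-419/546 c=0 d=73/1092
  seg 1: a=-5 b=19/546 c=73/182 d=-4/63
  seg 2: a=-3 b=397/546 c=-31/182 d=31/1092
S(1/2) = -12741/2912

Δ: Δ0=-1/2, Δ1=2/3, Δ2=1/2
row 1: diag=10, rhs=7; c'=3/10, d'=7/10
row 2: denom=10−3·3/10=91/10; d'=(-1−3·7/10)/(91/10)=-31/91
back: M2=-31/91
back: M1=7/10−3/10·-31/91=73/91
M: M0=0, M1=73/91, M2=-31/91, M3=0
seg 0: a=-4, c=M0/2=0, d=(M1−M0)/(6·2)=73/1092, b=Δ0−h0·(2M0+M1)/6=-419/546
seg 1: a=-5, c=M1/2=73/182, d=(M2−M1)/(6·3)=-4/63, b=Δ1−h1·(2M1+M2)/6=19/546
seg 2: a=-3, c=M2/2=-31/182, d=(M3−M2)/(6·2)=31/1092, b=Δ2−h2·(2M2+M3)/6=397/546
t_q=1/2 → seg 0, τ=1/2; S=-4+-419/546·τ+0·τ²+73/1092·τ³=-12741/2912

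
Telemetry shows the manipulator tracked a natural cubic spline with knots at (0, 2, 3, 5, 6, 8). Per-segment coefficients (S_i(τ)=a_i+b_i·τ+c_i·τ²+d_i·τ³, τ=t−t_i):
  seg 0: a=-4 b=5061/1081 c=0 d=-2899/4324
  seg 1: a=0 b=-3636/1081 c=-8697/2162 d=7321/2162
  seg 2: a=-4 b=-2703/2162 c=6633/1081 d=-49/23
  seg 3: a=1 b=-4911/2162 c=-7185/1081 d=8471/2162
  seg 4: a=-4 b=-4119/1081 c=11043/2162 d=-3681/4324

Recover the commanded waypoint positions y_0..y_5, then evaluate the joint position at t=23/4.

y_0=-4 y_1=0 y_2=-4 y_3=1 y_4=-4 y_5=2
S(23/4) = -16781/6016

y_0 = S_0(0) = a_0 = -4
y_1 = S_1(0) = a_1 = 0
y_2 = S_2(0) = a_2 = -4
y_3 = S_3(0) = a_3 = 1
y_4 = S_4(0) = a_4 = -4
y_5 = S_4(2) = 2
t_q=23/4 is in segment 3 (τ=3/4); S_3(τ)=-16781/6016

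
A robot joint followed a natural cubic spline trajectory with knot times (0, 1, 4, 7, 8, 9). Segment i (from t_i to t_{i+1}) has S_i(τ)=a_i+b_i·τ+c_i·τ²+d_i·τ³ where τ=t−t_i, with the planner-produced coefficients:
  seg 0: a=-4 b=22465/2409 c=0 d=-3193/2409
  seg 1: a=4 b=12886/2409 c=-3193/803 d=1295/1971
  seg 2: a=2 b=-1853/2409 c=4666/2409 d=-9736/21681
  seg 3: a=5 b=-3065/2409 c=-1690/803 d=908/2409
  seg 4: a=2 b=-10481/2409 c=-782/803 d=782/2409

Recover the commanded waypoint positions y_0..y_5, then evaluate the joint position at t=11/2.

y_0=-4 y_1=4 y_2=2 y_3=5 y_4=2 y_5=-3
S(11/2) = 2962/803

y_0 = S_0(0) = a_0 = -4
y_1 = S_1(0) = a_1 = 4
y_2 = S_2(0) = a_2 = 2
y_3 = S_3(0) = a_3 = 5
y_4 = S_4(0) = a_4 = 2
y_5 = S_4(1) = -3
t_q=11/2 is in segment 2 (τ=3/2); S_2(τ)=2962/803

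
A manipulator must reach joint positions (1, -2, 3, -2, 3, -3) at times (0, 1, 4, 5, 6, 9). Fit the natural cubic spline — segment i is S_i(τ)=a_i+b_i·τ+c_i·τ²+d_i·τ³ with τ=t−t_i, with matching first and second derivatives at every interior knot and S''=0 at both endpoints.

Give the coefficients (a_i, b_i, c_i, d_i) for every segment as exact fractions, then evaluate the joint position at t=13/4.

Δ: Δ0=-3, Δ1=5/3, Δ2=-5, Δ3=5, Δ4=-2
row 1: diag=8, rhs=28; c'=3/8, d'=7/2
row 2: denom=8−3·3/8=55/8; d'=(-40−3·7/2)/(55/8)=-404/55
row 3: denom=4−1·8/55=212/55; d'=(60−1·-404/55)/(212/55)=926/53
row 4: denom=8−1·55/212=1641/212; d'=(-42−1·926/53)/(1641/212)=-12608/1641
back: M4=-12608/1641
back: M3=926/53−55/212·-12608/1641=31942/1641
back: M2=-404/55−8/55·31942/1641=-16700/1641
back: M1=7/2−3/8·-16700/1641=4002/547
M: M0=0, M1=4002/547, M2=-16700/1641, M3=31942/1641, M4=-12608/1641, M5=0
seg 0: a=1, c=M0/2=0, d=(M1−M0)/(6·1)=667/547, b=Δ0−h0·(2M0+M1)/6=-2308/547
seg 1: a=-2, c=M1/2=2001/547, d=(M2−M1)/(6·3)=-14353/14769, b=Δ1−h1·(2M1+M2)/6=-307/547
seg 2: a=3, c=M2/2=-8350/1641, d=(M3−M2)/(6·1)=8107/1641, b=Δ2−h2·(2M2+M3)/6=-2654/547
seg 3: a=-2, c=M3/2=15971/1641, d=(M4−M3)/(6·1)=-2475/547, b=Δ3−h3·(2M3+M4)/6=-341/1641
seg 4: a=3, c=M4/2=-6304/1641, d=(M5−M4)/(6·3)=6304/14769, b=Δ4−h4·(2M4+M5)/6=9326/1641
t_q=13/4 → seg 1, τ=9/4; S=-2+-307/547·τ+2001/547·τ²+-14353/14769·τ³=146569/35008

  seg 0: a=1 b=-2308/547 c=0 d=667/547
  seg 1: a=-2 b=-307/547 c=2001/547 d=-14353/14769
  seg 2: a=3 b=-2654/547 c=-8350/1641 d=8107/1641
  seg 3: a=-2 b=-341/1641 c=15971/1641 d=-2475/547
  seg 4: a=3 b=9326/1641 c=-6304/1641 d=6304/14769
S(13/4) = 146569/35008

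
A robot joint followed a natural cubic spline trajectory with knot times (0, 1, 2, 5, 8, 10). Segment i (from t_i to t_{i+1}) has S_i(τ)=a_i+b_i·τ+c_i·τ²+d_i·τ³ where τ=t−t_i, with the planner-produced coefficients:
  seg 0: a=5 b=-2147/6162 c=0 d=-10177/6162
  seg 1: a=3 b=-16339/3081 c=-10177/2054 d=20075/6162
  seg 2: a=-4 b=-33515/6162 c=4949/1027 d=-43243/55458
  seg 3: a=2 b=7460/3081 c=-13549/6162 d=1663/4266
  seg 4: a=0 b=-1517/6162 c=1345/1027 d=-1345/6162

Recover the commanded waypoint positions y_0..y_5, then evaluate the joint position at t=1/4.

y_0 = S_0(0) = a_0 = 5
y_1 = S_1(0) = a_1 = 3
y_2 = S_2(0) = a_2 = -4
y_3 = S_3(0) = a_3 = 2
y_4 = S_4(0) = a_4 = 0
y_5 = S_4(2) = 3
t_q=1/4 is in segment 0 (τ=1/4); S_0(τ)=642437/131456

y_0=5 y_1=3 y_2=-4 y_3=2 y_4=0 y_5=3
S(1/4) = 642437/131456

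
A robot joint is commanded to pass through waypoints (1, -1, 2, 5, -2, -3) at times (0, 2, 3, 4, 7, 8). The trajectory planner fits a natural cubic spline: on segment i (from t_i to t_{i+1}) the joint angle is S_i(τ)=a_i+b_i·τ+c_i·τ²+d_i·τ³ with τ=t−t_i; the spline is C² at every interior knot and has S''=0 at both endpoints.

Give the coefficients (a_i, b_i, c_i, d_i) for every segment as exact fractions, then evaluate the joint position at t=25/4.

Δ: Δ0=-1, Δ1=3, Δ2=3, Δ3=-7/3, Δ4=-1
row 1: diag=6, rhs=24; c'=1/6, d'=4
row 2: denom=4−1·1/6=23/6; d'=(0−1·4)/(23/6)=-24/23
row 3: denom=8−1·6/23=178/23; d'=(-32−1·-24/23)/(178/23)=-4
row 4: denom=8−3·69/178=1217/178; d'=(8−3·-4)/(1217/178)=3560/1217
back: M4=3560/1217
back: M3=-4−69/178·3560/1217=-6248/1217
back: M2=-24/23−6/23·-6248/1217=360/1217
back: M1=4−1/6·360/1217=4808/1217
M: M0=0, M1=4808/1217, M2=360/1217, M3=-6248/1217, M4=3560/1217, M5=0
seg 0: a=1, c=M0/2=0, d=(M1−M0)/(6·2)=1202/3651, b=Δ0−h0·(2M0+M1)/6=-8459/3651
seg 1: a=-1, c=M1/2=2404/1217, d=(M2−M1)/(6·1)=-2224/3651, b=Δ1−h1·(2M1+M2)/6=5965/3651
seg 2: a=2, c=M2/2=180/1217, d=(M3−M2)/(6·1)=-3304/3651, b=Δ2−h2·(2M2+M3)/6=13717/3651
seg 3: a=5, c=M3/2=-3124/1217, d=(M4−M3)/(6·3)=4904/10953, b=Δ3−h3·(2M3+M4)/6=4885/3651
seg 4: a=-2, c=M4/2=1780/1217, d=(M5−M4)/(6·1)=-1780/3651, b=Δ4−h4·(2M4+M5)/6=-7211/3651
t_q=25/4 → seg 3, τ=9/4; S=5+4885/3651·τ+-3124/1217·τ²+4904/10953·τ³=1121/9736

  seg 0: a=1 b=-8459/3651 c=0 d=1202/3651
  seg 1: a=-1 b=5965/3651 c=2404/1217 d=-2224/3651
  seg 2: a=2 b=13717/3651 c=180/1217 d=-3304/3651
  seg 3: a=5 b=4885/3651 c=-3124/1217 d=4904/10953
  seg 4: a=-2 b=-7211/3651 c=1780/1217 d=-1780/3651
S(25/4) = 1121/9736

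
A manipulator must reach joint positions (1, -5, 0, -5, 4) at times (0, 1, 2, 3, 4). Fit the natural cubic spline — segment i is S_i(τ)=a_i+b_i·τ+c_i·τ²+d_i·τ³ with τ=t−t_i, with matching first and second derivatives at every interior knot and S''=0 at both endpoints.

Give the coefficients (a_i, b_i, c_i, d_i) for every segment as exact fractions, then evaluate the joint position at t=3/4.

Δ: Δ0=-6, Δ1=5, Δ2=-5, Δ3=9
row 1: diag=4, rhs=66; c'=1/4, d'=33/2
row 2: denom=4−1·1/4=15/4; d'=(-60−1·33/2)/(15/4)=-102/5
row 3: denom=4−1·4/15=56/15; d'=(84−1·-102/5)/(56/15)=783/28
back: M3=783/28
back: M2=-102/5−4/15·783/28=-195/7
back: M1=33/2−1/4·-195/7=657/28
M: M0=0, M1=657/28, M2=-195/7, M3=783/28, M4=0
seg 0: a=1, c=M0/2=0, d=(M1−M0)/(6·1)=219/56, b=Δ0−h0·(2M0+M1)/6=-555/56
seg 1: a=-5, c=M1/2=657/56, d=(M2−M1)/(6·1)=-479/56, b=Δ1−h1·(2M1+M2)/6=51/28
seg 2: a=0, c=M2/2=-195/14, d=(M3−M2)/(6·1)=521/56, b=Δ2−h2·(2M2+M3)/6=-3/8
seg 3: a=-5, c=M3/2=783/56, d=(M4−M3)/(6·1)=-261/56, b=Δ3−h3·(2M3+M4)/6=-9/28
t_q=3/4 → seg 0, τ=3/4; S=1+-555/56·τ+0·τ²+219/56·τ³=-2449/512

  seg 0: a=1 b=-555/56 c=0 d=219/56
  seg 1: a=-5 b=51/28 c=657/56 d=-479/56
  seg 2: a=0 b=-3/8 c=-195/14 d=521/56
  seg 3: a=-5 b=-9/28 c=783/56 d=-261/56
S(3/4) = -2449/512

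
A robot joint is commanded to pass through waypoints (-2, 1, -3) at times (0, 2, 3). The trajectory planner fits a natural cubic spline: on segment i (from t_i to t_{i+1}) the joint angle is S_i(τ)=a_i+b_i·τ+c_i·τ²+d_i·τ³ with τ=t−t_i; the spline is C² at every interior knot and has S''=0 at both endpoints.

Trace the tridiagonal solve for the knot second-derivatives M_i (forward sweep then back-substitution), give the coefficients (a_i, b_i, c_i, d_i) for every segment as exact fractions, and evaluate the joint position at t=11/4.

Δ: Δ0=3/2, Δ1=-4
row 1: diag=6, rhs=-33; c'=1/6, d'=-11/2
back: M1=-11/2
M: M0=0, M1=-11/2, M2=0
seg 0: a=-2, c=M0/2=0, d=(M1−M0)/(6·2)=-11/24, b=Δ0−h0·(2M0+M1)/6=10/3
seg 1: a=1, c=M1/2=-11/4, d=(M2−M1)/(6·1)=11/12, b=Δ1−h1·(2M1+M2)/6=-13/6
t_q=11/4 → seg 1, τ=3/4; S=1+-13/6·τ+-11/4·τ²+11/12·τ³=-457/256

  seg 0: a=-2 b=10/3 c=0 d=-11/24
  seg 1: a=1 b=-13/6 c=-11/4 d=11/12
S(11/4) = -457/256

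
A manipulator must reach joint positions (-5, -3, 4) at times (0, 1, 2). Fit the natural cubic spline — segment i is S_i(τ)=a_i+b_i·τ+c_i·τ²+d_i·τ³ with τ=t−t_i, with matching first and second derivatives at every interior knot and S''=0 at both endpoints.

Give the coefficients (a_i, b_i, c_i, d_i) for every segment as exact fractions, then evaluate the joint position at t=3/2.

Δ: Δ0=2, Δ1=7
row 1: diag=4, rhs=30; c'=1/4, d'=15/2
back: M1=15/2
M: M0=0, M1=15/2, M2=0
seg 0: a=-5, c=M0/2=0, d=(M1−M0)/(6·1)=5/4, b=Δ0−h0·(2M0+M1)/6=3/4
seg 1: a=-3, c=M1/2=15/4, d=(M2−M1)/(6·1)=-5/4, b=Δ1−h1·(2M1+M2)/6=9/2
t_q=3/2 → seg 1, τ=1/2; S=-3+9/2·τ+15/4·τ²+-5/4·τ³=1/32

  seg 0: a=-5 b=3/4 c=0 d=5/4
  seg 1: a=-3 b=9/2 c=15/4 d=-5/4
S(3/2) = 1/32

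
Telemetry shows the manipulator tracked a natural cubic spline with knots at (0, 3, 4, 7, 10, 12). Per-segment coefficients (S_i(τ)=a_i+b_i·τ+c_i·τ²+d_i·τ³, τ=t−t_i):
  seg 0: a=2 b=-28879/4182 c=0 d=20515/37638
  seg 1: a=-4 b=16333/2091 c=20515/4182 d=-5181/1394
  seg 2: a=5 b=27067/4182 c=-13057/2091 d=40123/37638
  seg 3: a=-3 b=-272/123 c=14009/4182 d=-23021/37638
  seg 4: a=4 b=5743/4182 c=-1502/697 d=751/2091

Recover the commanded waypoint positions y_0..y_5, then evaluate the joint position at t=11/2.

y_0 = S_0(0) = a_0 = 2
y_1 = S_1(0) = a_1 = -4
y_2 = S_2(0) = a_2 = 5
y_3 = S_3(0) = a_3 = -3
y_4 = S_4(0) = a_4 = 4
y_5 = S_4(2) = 1
t_q=11/2 is in segment 2 (τ=3/2); S_2(τ)=47467/11152

y_0=2 y_1=-4 y_2=5 y_3=-3 y_4=4 y_5=1
S(11/2) = 47467/11152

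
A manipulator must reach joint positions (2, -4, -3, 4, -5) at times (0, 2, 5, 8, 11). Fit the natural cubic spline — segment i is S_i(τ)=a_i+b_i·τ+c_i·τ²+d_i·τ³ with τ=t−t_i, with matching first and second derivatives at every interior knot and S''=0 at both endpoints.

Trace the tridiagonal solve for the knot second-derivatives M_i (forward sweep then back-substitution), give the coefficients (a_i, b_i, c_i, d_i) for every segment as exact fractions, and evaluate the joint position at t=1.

  seg 0: a=2 b=-731/207 c=0 d=55/414
  seg 1: a=-4 b=-401/207 c=55/69 d=-25/1863
  seg 2: a=-3 b=514/207 c=140/207 d=-451/1863
  seg 3: a=4 b=1/207 c=-311/207 d=311/1863
S(1) = -193/138

Δ: Δ0=-3, Δ1=1/3, Δ2=7/3, Δ3=-3
row 1: diag=10, rhs=20; c'=3/10, d'=2
row 2: denom=12−3·3/10=111/10; d'=(12−3·2)/(111/10)=20/37
row 3: denom=12−3·10/37=414/37; d'=(-32−3·20/37)/(414/37)=-622/207
back: M3=-622/207
back: M2=20/37−10/37·-622/207=280/207
back: M1=2−3/10·280/207=110/69
M: M0=0, M1=110/69, M2=280/207, M3=-622/207, M4=0
seg 0: a=2, c=M0/2=0, d=(M1−M0)/(6·2)=55/414, b=Δ0−h0·(2M0+M1)/6=-731/207
seg 1: a=-4, c=M1/2=55/69, d=(M2−M1)/(6·3)=-25/1863, b=Δ1−h1·(2M1+M2)/6=-401/207
seg 2: a=-3, c=M2/2=140/207, d=(M3−M2)/(6·3)=-451/1863, b=Δ2−h2·(2M2+M3)/6=514/207
seg 3: a=4, c=M3/2=-311/207, d=(M4−M3)/(6·3)=311/1863, b=Δ3−h3·(2M3+M4)/6=1/207
t_q=1 → seg 0, τ=1; S=2+-731/207·τ+0·τ²+55/414·τ³=-193/138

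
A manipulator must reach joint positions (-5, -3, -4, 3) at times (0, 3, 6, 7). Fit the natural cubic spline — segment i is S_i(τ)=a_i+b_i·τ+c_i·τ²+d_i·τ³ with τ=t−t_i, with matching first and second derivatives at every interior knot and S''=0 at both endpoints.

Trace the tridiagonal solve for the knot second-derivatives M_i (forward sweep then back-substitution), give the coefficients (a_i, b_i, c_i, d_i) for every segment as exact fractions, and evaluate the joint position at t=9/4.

  seg 0: a=-5 b=148/87 c=0 d=-10/87
  seg 1: a=-3 b=-122/87 c=-30/29 d=121/261
  seg 2: a=-4 b=427/87 c=91/29 d=-91/87
S(9/4) = -2303/928

Δ: Δ0=2/3, Δ1=-1/3, Δ2=7
row 1: diag=12, rhs=-6; c'=1/4, d'=-1/2
row 2: denom=8−3·1/4=29/4; d'=(44−3·-1/2)/(29/4)=182/29
back: M2=182/29
back: M1=-1/2−1/4·182/29=-60/29
M: M0=0, M1=-60/29, M2=182/29, M3=0
seg 0: a=-5, c=M0/2=0, d=(M1−M0)/(6·3)=-10/87, b=Δ0−h0·(2M0+M1)/6=148/87
seg 1: a=-3, c=M1/2=-30/29, d=(M2−M1)/(6·3)=121/261, b=Δ1−h1·(2M1+M2)/6=-122/87
seg 2: a=-4, c=M2/2=91/29, d=(M3−M2)/(6·1)=-91/87, b=Δ2−h2·(2M2+M3)/6=427/87
t_q=9/4 → seg 0, τ=9/4; S=-5+148/87·τ+0·τ²+-10/87·τ³=-2303/928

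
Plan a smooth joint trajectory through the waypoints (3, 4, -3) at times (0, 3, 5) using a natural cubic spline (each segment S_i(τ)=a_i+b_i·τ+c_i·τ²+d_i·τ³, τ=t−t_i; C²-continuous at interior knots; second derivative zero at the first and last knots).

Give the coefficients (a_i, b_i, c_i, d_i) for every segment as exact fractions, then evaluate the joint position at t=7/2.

Δ: Δ0=1/3, Δ1=-7/2
row 1: diag=10, rhs=-23; c'=1/5, d'=-23/10
back: M1=-23/10
M: M0=0, M1=-23/10, M2=0
seg 0: a=3, c=M0/2=0, d=(M1−M0)/(6·3)=-23/180, b=Δ0−h0·(2M0+M1)/6=89/60
seg 1: a=4, c=M1/2=-23/20, d=(M2−M1)/(6·2)=23/120, b=Δ1−h1·(2M1+M2)/6=-59/30
t_q=7/2 → seg 1, τ=1/2; S=4+-59/30·τ+-23/20·τ²+23/120·τ³=881/320

  seg 0: a=3 b=89/60 c=0 d=-23/180
  seg 1: a=4 b=-59/30 c=-23/20 d=23/120
S(7/2) = 881/320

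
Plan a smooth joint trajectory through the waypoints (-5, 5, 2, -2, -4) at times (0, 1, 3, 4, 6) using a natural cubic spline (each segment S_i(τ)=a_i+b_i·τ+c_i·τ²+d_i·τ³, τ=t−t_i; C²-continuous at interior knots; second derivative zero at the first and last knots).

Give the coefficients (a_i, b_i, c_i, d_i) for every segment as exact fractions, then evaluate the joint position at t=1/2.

Δ: Δ0=10, Δ1=-3/2, Δ2=-4, Δ3=-1
row 1: diag=6, rhs=-69; c'=1/3, d'=-23/2
row 2: denom=6−2·1/3=16/3; d'=(-15−2·-23/2)/(16/3)=3/2
row 3: denom=6−1·3/16=93/16; d'=(18−1·3/2)/(93/16)=88/31
back: M3=88/31
back: M2=3/2−3/16·88/31=30/31
back: M1=-23/2−1/3·30/31=-733/62
M: M0=0, M1=-733/62, M2=30/31, M3=88/31, M4=0
seg 0: a=-5, c=M0/2=0, d=(M1−M0)/(6·1)=-733/372, b=Δ0−h0·(2M0+M1)/6=4453/372
seg 1: a=5, c=M1/2=-733/124, d=(M2−M1)/(6·2)=793/744, b=Δ1−h1·(2M1+M2)/6=1127/186
seg 2: a=2, c=M2/2=15/31, d=(M3−M2)/(6·1)=29/93, b=Δ2−h2·(2M2+M3)/6=-446/93
seg 3: a=-2, c=M3/2=44/31, d=(M4−M3)/(6·2)=-22/93, b=Δ3−h3·(2M3+M4)/6=-269/93
t_q=1/2 → seg 0, τ=1/2; S=-5+4453/372·τ+0·τ²+-733/372·τ³=733/992

  seg 0: a=-5 b=4453/372 c=0 d=-733/372
  seg 1: a=5 b=1127/186 c=-733/124 d=793/744
  seg 2: a=2 b=-446/93 c=15/31 d=29/93
  seg 3: a=-2 b=-269/93 c=44/31 d=-22/93
S(1/2) = 733/992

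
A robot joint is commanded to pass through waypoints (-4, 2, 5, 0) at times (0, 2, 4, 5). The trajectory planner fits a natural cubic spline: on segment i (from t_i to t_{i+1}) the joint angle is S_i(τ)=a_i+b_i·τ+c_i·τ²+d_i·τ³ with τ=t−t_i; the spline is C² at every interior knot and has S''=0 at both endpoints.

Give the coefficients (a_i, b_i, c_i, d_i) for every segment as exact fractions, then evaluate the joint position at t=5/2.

Δ: Δ0=3, Δ1=3/2, Δ2=-5
row 1: diag=8, rhs=-9; c'=1/4, d'=-9/8
row 2: denom=6−2·1/4=11/2; d'=(-39−2·-9/8)/(11/2)=-147/22
back: M2=-147/22
back: M1=-9/8−1/4·-147/22=6/11
M: M0=0, M1=6/11, M2=-147/22, M3=0
seg 0: a=-4, c=M0/2=0, d=(M1−M0)/(6·2)=1/22, b=Δ0−h0·(2M0+M1)/6=31/11
seg 1: a=2, c=M1/2=3/11, d=(M2−M1)/(6·2)=-53/88, b=Δ1−h1·(2M1+M2)/6=37/11
seg 2: a=5, c=M2/2=-147/44, d=(M3−M2)/(6·1)=49/44, b=Δ2−h2·(2M2+M3)/6=-61/22
t_q=5/2 → seg 1, τ=1/2; S=2+37/11·τ+3/11·τ²+-53/88·τ³=2587/704

  seg 0: a=-4 b=31/11 c=0 d=1/22
  seg 1: a=2 b=37/11 c=3/11 d=-53/88
  seg 2: a=5 b=-61/22 c=-147/44 d=49/44
S(5/2) = 2587/704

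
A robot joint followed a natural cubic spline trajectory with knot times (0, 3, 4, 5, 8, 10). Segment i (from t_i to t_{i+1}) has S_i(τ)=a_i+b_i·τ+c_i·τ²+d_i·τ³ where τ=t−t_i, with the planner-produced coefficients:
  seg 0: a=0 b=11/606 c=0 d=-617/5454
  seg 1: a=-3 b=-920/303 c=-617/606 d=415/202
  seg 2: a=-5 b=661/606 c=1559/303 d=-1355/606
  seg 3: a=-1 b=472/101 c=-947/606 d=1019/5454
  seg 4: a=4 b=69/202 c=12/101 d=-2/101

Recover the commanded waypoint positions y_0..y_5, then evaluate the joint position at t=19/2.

y_0=0 y_1=-3 y_2=-5 y_3=-1 y_4=4 y_5=5
S(19/2) = 476/101

y_0 = S_0(0) = a_0 = 0
y_1 = S_1(0) = a_1 = -3
y_2 = S_2(0) = a_2 = -5
y_3 = S_3(0) = a_3 = -1
y_4 = S_4(0) = a_4 = 4
y_5 = S_4(2) = 5
t_q=19/2 is in segment 4 (τ=3/2); S_4(τ)=476/101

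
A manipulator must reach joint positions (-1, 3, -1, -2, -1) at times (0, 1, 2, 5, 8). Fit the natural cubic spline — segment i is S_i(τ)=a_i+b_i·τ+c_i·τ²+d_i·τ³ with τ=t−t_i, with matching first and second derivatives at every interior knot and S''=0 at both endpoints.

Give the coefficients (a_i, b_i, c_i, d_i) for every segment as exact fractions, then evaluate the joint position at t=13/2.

  seg 0: a=-1 b=347/56 c=0 d=-123/56
  seg 1: a=3 b=-11/28 c=-369/56 d=167/56
  seg 2: a=-1 b=-37/8 c=33/14 d=-467/1512
  seg 3: a=-2 b=33/28 c=-71/168 d=71/1512
S(13/2) = -459/448

Δ: Δ0=4, Δ1=-4, Δ2=-1/3, Δ3=1/3
row 1: diag=4, rhs=-48; c'=1/4, d'=-12
row 2: denom=8−1·1/4=31/4; d'=(22−1·-12)/(31/4)=136/31
row 3: denom=12−3·12/31=336/31; d'=(4−3·136/31)/(336/31)=-71/84
back: M3=-71/84
back: M2=136/31−12/31·-71/84=33/7
back: M1=-12−1/4·33/7=-369/28
M: M0=0, M1=-369/28, M2=33/7, M3=-71/84, M4=0
seg 0: a=-1, c=M0/2=0, d=(M1−M0)/(6·1)=-123/56, b=Δ0−h0·(2M0+M1)/6=347/56
seg 1: a=3, c=M1/2=-369/56, d=(M2−M1)/(6·1)=167/56, b=Δ1−h1·(2M1+M2)/6=-11/28
seg 2: a=-1, c=M2/2=33/14, d=(M3−M2)/(6·3)=-467/1512, b=Δ2−h2·(2M2+M3)/6=-37/8
seg 3: a=-2, c=M3/2=-71/168, d=(M4−M3)/(6·3)=71/1512, b=Δ3−h3·(2M3+M4)/6=33/28
t_q=13/2 → seg 3, τ=3/2; S=-2+33/28·τ+-71/168·τ²+71/1512·τ³=-459/448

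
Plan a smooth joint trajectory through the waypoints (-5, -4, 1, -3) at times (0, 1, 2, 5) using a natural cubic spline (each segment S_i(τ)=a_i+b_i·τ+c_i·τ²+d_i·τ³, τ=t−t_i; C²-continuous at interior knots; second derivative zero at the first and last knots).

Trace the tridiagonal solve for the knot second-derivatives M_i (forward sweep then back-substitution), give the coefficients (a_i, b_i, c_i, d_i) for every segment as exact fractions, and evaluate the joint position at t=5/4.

  seg 0: a=-5 b=-22/93 c=0 d=115/93
  seg 1: a=-4 b=323/93 c=115/31 d=-203/93
  seg 2: a=1 b=404/93 c=-88/31 d=88/279
S(5/4) = -5821/1984

Δ: Δ0=1, Δ1=5, Δ2=-4/3
row 1: diag=4, rhs=24; c'=1/4, d'=6
row 2: denom=8−1·1/4=31/4; d'=(-38−1·6)/(31/4)=-176/31
back: M2=-176/31
back: M1=6−1/4·-176/31=230/31
M: M0=0, M1=230/31, M2=-176/31, M3=0
seg 0: a=-5, c=M0/2=0, d=(M1−M0)/(6·1)=115/93, b=Δ0−h0·(2M0+M1)/6=-22/93
seg 1: a=-4, c=M1/2=115/31, d=(M2−M1)/(6·1)=-203/93, b=Δ1−h1·(2M1+M2)/6=323/93
seg 2: a=1, c=M2/2=-88/31, d=(M3−M2)/(6·3)=88/279, b=Δ2−h2·(2M2+M3)/6=404/93
t_q=5/4 → seg 1, τ=1/4; S=-4+323/93·τ+115/31·τ²+-203/93·τ³=-5821/1984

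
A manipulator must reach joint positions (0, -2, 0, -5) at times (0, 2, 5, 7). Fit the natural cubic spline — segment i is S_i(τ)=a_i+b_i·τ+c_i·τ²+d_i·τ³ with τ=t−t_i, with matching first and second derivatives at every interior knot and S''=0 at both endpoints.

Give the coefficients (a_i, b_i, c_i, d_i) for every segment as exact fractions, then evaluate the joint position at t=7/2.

  seg 0: a=0 b=-430/273 c=0 d=157/1092
  seg 1: a=-2 b=41/273 c=157/182 d=-29/126
  seg 2: a=0 b=-485/546 c=-110/91 d=55/273
S(7/2) = -127/208

Δ: Δ0=-1, Δ1=2/3, Δ2=-5/2
row 1: diag=10, rhs=10; c'=3/10, d'=1
row 2: denom=10−3·3/10=91/10; d'=(-19−3·1)/(91/10)=-220/91
back: M2=-220/91
back: M1=1−3/10·-220/91=157/91
M: M0=0, M1=157/91, M2=-220/91, M3=0
seg 0: a=0, c=M0/2=0, d=(M1−M0)/(6·2)=157/1092, b=Δ0−h0·(2M0+M1)/6=-430/273
seg 1: a=-2, c=M1/2=157/182, d=(M2−M1)/(6·3)=-29/126, b=Δ1−h1·(2M1+M2)/6=41/273
seg 2: a=0, c=M2/2=-110/91, d=(M3−M2)/(6·2)=55/273, b=Δ2−h2·(2M2+M3)/6=-485/546
t_q=7/2 → seg 1, τ=3/2; S=-2+41/273·τ+157/182·τ²+-29/126·τ³=-127/208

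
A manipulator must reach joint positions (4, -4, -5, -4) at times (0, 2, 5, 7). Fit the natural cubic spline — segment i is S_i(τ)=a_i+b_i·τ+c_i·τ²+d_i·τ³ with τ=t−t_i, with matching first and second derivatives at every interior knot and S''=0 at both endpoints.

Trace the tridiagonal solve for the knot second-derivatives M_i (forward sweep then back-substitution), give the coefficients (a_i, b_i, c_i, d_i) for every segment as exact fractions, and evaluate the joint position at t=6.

  seg 0: a=4 b=-1297/273 c=0 d=205/1092
  seg 1: a=-4 b=-682/273 c=205/182 d=-17/126
  seg 2: a=-5 b=337/546 c=-8/91 d=4/273
S(6) = -811/182

Δ: Δ0=-4, Δ1=-1/3, Δ2=1/2
row 1: diag=10, rhs=22; c'=3/10, d'=11/5
row 2: denom=10−3·3/10=91/10; d'=(5−3·11/5)/(91/10)=-16/91
back: M2=-16/91
back: M1=11/5−3/10·-16/91=205/91
M: M0=0, M1=205/91, M2=-16/91, M3=0
seg 0: a=4, c=M0/2=0, d=(M1−M0)/(6·2)=205/1092, b=Δ0−h0·(2M0+M1)/6=-1297/273
seg 1: a=-4, c=M1/2=205/182, d=(M2−M1)/(6·3)=-17/126, b=Δ1−h1·(2M1+M2)/6=-682/273
seg 2: a=-5, c=M2/2=-8/91, d=(M3−M2)/(6·2)=4/273, b=Δ2−h2·(2M2+M3)/6=337/546
t_q=6 → seg 2, τ=1; S=-5+337/546·τ+-8/91·τ²+4/273·τ³=-811/182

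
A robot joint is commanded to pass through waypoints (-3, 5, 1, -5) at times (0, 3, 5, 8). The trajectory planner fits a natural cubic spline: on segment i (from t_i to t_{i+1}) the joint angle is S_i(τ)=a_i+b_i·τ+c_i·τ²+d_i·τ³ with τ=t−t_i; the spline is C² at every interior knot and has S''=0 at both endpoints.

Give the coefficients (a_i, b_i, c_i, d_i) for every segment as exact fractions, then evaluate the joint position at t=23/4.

  seg 0: a=-3 b=33/8 c=0 d=-35/216
  seg 1: a=5 b=-1/4 c=-35/24 d=7/24
  seg 2: a=1 b=-31/12 c=7/24 d=-7/216
S(23/4) = -403/512

Δ: Δ0=8/3, Δ1=-2, Δ2=-2
row 1: diag=10, rhs=-28; c'=1/5, d'=-14/5
row 2: denom=10−2·1/5=48/5; d'=(0−2·-14/5)/(48/5)=7/12
back: M2=7/12
back: M1=-14/5−1/5·7/12=-35/12
M: M0=0, M1=-35/12, M2=7/12, M3=0
seg 0: a=-3, c=M0/2=0, d=(M1−M0)/(6·3)=-35/216, b=Δ0−h0·(2M0+M1)/6=33/8
seg 1: a=5, c=M1/2=-35/24, d=(M2−M1)/(6·2)=7/24, b=Δ1−h1·(2M1+M2)/6=-1/4
seg 2: a=1, c=M2/2=7/24, d=(M3−M2)/(6·3)=-7/216, b=Δ2−h2·(2M2+M3)/6=-31/12
t_q=23/4 → seg 2, τ=3/4; S=1+-31/12·τ+7/24·τ²+-7/216·τ³=-403/512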